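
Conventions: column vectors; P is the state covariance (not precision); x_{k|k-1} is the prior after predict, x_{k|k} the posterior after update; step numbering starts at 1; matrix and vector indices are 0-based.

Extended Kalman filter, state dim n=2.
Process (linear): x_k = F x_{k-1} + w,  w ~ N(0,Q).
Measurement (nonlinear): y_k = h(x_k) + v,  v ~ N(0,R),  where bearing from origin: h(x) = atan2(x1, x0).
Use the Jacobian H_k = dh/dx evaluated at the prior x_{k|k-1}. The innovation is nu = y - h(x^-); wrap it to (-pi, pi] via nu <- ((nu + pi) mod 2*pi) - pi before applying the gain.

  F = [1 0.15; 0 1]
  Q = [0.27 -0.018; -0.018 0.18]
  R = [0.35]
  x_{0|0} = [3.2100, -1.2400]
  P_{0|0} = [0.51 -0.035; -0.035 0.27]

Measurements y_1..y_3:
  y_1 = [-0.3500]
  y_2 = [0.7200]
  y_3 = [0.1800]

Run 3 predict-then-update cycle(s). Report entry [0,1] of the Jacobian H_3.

step 1: x^-=[3.0240, -1.2400]  P^-=[0.7756 -0.0125; -0.0125 0.4500]  H_jac=[0.1161 0.2831]  S=[0.3957]  K=[0.2186; 0.3183]  nu=[0.0391]  x^+=[3.0326, -1.2275]  P^+=[0.7567 -0.0400; -0.0400 0.4099]
step 2: x^-=[2.8484, -1.2275]  P^-=[1.0239 0.0035; 0.0035 0.5899]  H_jac=[0.1276 0.2961]  S=[0.4186]  K=[0.3145; 0.4183]  nu=[1.1269]  x^+=[3.2029, -0.7562]  P^+=[0.9825 -0.0516; -0.0516 0.5167]
step 3: x^-=[3.0894, -0.7562]  P^-=[1.2486 0.0079; 0.0079 0.6967]  H_jac=[0.0747 0.3054]  S=[0.4223]  K=[0.2267; 0.5052]  nu=[0.4201]  x^+=[3.1847, -0.5440]  P^+=[1.2269 -0.0405; -0.0405 0.5889]

H_jac[0,1] = 0.3054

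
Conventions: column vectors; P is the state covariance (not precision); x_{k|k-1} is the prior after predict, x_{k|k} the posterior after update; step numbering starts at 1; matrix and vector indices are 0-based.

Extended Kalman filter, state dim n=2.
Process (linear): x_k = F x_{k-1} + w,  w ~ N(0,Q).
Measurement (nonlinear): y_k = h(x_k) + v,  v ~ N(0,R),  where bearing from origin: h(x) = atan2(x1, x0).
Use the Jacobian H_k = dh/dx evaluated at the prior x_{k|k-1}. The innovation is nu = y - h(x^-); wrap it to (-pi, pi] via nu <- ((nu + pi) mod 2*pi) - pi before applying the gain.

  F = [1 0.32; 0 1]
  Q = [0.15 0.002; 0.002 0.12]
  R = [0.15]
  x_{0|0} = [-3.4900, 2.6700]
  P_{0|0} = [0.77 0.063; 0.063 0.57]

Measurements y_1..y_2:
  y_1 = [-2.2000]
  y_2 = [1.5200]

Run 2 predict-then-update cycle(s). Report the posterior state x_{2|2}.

x_post = [-3.1739, 2.4469]

step 1: x^-=[-2.6356, 2.6700]  P^-=[1.0187 0.2474; 0.2474 0.6900]  H_jac=[-0.1897 -0.1873]  S=[0.2284]  K=[-1.0488; -0.7711]  nu=[1.7335]  x^+=[-4.4536, 1.3334]  P^+=[0.7674 0.0627; 0.0627 0.5542]
step 2: x^-=[-4.0269, 1.3334]  P^-=[1.0143 0.2420; 0.2420 0.6742]  H_jac=[-0.0741 -0.2238]  S=[0.1974]  K=[-0.6553; -0.8553]  nu=[-1.3018]  x^+=[-3.1739, 2.4469]  P^+=[0.9296 0.1314; 0.1314 0.5298]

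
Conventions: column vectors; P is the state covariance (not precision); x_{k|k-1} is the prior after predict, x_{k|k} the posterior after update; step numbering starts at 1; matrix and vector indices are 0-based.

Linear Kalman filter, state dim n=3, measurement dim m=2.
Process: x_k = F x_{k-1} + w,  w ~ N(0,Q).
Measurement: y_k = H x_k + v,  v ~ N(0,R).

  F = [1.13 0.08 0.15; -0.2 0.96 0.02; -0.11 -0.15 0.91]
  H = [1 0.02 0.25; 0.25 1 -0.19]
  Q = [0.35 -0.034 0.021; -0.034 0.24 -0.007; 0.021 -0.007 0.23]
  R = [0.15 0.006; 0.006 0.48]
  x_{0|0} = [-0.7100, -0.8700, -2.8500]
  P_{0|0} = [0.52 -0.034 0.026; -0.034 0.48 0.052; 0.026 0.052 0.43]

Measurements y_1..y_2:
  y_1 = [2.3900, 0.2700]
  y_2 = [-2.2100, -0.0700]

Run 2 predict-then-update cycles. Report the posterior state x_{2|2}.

step 1: x^-=[-1.2994, -0.7502, -2.3849]  P^-=[1.0306 -0.1423 0.0443; -0.1423 0.7182 -0.0138; 0.0443 -0.0138 0.5827]  S=[1.2337 0.0983; 0.0983 1.2135]  K=[0.8405 0.0200; -0.1525 0.5770; 0.1622 -0.1066]  nu=[4.3006, 0.8919]  x^+=[2.3332, -0.8913, -1.7823]  P^+=[0.1553 -0.0456 -0.1129; -0.0456 0.3028 0.0806; -0.1129 0.0806 0.5398]
step 2: x^-=[2.2979, -1.3580, -1.7448]  P^-=[0.5178 -0.0804 -0.0303; -0.0804 0.5470 0.0570; -0.0303 0.0570 0.6848]  S=[0.6931 0.0510; 0.0510 1.0251]  K=[0.7327 0.0170; -0.1171 0.5092; 0.2115 -0.0892]  nu=[-4.0445, 0.3820]  x^+=[-0.6589, -0.6898, -2.6344]  P^+=[0.1442 -0.0487 -0.1330; -0.0487 0.2777 0.1147; -0.1330 0.1147 0.6475]

x_post = [-0.6589, -0.6898, -2.6344]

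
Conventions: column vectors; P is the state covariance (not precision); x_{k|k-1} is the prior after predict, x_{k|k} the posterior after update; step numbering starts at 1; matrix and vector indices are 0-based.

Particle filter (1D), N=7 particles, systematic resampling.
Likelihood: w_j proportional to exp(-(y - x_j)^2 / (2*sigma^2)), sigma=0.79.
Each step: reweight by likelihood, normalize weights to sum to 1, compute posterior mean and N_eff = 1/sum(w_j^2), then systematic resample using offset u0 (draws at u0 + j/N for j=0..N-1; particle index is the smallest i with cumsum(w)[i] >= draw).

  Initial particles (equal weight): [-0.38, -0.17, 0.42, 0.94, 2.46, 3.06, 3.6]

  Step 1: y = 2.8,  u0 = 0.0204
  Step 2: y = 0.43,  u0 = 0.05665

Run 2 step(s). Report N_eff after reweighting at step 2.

step 1: w=[0.0001, 0.0003, 0.0042, 0.0247, 0.3600, 0.3741, 0.2365]  mean=2.9067  Neff=3.0664  idx=[3, 4, 4, 5, 5, 5, 6]
step 2: w=[0.9045, 0.0410, 0.0410, 0.0044, 0.0044, 0.0044, 0.0004]  mean=1.0935  Neff=1.2173  idx=[0, 0, 0, 0, 0, 0, 1]

N_eff = 1.2173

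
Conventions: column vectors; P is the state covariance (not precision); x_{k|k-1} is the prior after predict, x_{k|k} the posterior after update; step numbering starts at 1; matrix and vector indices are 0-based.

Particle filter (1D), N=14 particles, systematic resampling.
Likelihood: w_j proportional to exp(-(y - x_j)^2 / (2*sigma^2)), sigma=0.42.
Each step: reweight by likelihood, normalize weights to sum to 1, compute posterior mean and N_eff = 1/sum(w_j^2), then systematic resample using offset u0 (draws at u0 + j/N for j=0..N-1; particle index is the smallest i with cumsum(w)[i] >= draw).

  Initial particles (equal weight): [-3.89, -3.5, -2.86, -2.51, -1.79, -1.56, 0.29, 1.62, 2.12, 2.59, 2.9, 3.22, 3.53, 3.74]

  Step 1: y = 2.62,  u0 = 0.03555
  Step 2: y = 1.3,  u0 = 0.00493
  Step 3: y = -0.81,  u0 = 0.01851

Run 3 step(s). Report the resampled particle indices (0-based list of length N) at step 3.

resampled_idx = [0, 1, 2, 3, 3, 4, 5, 6, 7, 8, 9, 10, 11, 12]

step 1: w=[0.0000, 0.0000, 0.0000, 0.0000, 0.0000, 0.0000, 0.0000, 0.0207, 0.1737, 0.3520, 0.2826, 0.1272, 0.0337, 0.0101]  mean=2.6993  Neff=3.9722  idx=[8, 8, 8, 9, 9, 9, 9, 9, 10, 10, 10, 10, 11, 12]
step 2: w=[0.3012, 0.3012, 0.3012, 0.0181, 0.0181, 0.0181, 0.0181, 0.0181, 0.0014, 0.0014, 0.0014, 0.0014, 0.0001, 0.0000]  mean=2.1671  Neff=3.6518  idx=[0, 0, 0, 0, 0, 1, 1, 1, 1, 2, 2, 2, 2, 4]
step 3: w=[0.0769, 0.0769, 0.0769, 0.0769, 0.0769, 0.0769, 0.0769, 0.0769, 0.0769, 0.0769, 0.0769, 0.0769, 0.0769, 0.0000]  mean=2.1200  Neff=13.0004  idx=[0, 1, 2, 3, 3, 4, 5, 6, 7, 8, 9, 10, 11, 12]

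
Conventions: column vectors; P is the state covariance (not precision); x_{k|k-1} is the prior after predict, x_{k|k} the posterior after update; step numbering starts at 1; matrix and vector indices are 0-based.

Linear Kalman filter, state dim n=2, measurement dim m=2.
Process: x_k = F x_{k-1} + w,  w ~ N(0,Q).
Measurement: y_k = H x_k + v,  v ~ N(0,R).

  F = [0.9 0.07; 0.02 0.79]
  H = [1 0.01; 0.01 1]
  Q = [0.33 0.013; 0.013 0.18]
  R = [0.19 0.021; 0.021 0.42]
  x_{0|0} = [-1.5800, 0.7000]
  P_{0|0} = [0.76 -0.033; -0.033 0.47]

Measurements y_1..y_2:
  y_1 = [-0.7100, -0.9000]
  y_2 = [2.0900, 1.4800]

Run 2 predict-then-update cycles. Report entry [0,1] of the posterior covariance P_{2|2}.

P_post[0,1] = 0.0103

step 1: x^-=[-1.3730, 0.5214]  P^-=[0.9437 0.0292; 0.0292 0.4726]  S=[1.1344 0.0643; 0.0643 0.8933]  K=[0.8332 -0.0168; -0.0001 0.5294]  nu=[0.6578, -1.4077]  x^+=[-0.8013, -0.2239]  P^+=[0.1579 0.0089; 0.0089 0.2223]
step 2: x^-=[-0.7369, -0.1929]  P^-=[0.4601 0.0344; 0.0344 0.3191]  S=[0.6508 0.0632; 0.0632 0.7398]  K=[0.7082 -0.0078; 0.0160 0.4304]  nu=[2.8288, 1.6803]  x^+=[1.2535, 0.5755]  P^+=[0.1343 0.0103; 0.0103 0.1810]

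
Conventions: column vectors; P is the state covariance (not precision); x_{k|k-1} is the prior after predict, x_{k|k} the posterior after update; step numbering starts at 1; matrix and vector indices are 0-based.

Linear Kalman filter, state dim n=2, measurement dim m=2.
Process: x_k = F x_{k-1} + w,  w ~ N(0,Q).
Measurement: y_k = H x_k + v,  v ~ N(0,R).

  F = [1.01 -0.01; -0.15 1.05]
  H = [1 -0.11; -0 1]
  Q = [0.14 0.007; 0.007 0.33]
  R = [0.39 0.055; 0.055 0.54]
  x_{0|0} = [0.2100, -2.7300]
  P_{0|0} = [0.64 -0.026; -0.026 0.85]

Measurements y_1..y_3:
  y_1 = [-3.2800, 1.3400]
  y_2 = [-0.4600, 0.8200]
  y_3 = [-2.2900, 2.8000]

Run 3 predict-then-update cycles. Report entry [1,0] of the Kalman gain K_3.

K[1,0] = -0.0789

step 1: x^-=[0.2394, -2.8980]  P^-=[0.7935 -0.1265; -0.1265 1.2897]  S=[1.2269 -0.2134; -0.2134 1.8297]  K=[0.6594 0.0078; -0.0981 0.6934]  nu=[-3.8382, 4.2380]  x^+=[-2.2587, 0.4174]  P^+=[0.2620 0.0405; 0.0405 0.3691]
step 2: x^-=[-2.2854, 0.7771]  P^-=[0.4065 0.0064; 0.0064 0.7300]  S=[0.8040 -0.0189; -0.0189 1.2700]  K=[0.5051 0.0126; -0.0784 0.5736]  nu=[1.9109, 0.0429]  x^+=[-1.3197, 0.6518]  P^+=[0.2015 0.0346; 0.0346 0.3055]
step 3: x^-=[-1.3394, 0.8824]  P^-=[0.3449 0.0100; 0.0100 0.6604]  S=[0.7407 -0.0077; -0.0077 1.2004]  K=[0.4642 0.0113; -0.0789 0.5496]  nu=[-0.8535, 1.9176]  x^+=[-1.7141, 2.0038]  P^+=[0.1852 0.0316; 0.0316 0.2925]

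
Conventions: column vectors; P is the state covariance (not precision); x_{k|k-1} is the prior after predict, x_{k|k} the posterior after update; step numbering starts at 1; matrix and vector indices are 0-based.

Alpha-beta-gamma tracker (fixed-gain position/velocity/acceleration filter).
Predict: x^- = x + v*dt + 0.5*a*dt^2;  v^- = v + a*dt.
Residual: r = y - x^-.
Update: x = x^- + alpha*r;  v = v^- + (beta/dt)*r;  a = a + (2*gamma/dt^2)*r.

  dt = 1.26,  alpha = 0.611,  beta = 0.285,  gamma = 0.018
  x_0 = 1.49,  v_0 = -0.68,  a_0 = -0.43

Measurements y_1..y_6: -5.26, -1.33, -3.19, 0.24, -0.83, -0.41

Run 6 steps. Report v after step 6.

step 1: x_pred=0.2919  r=-5.5519  x^+=-3.1003  v^+=-2.4776  a^+=-0.5559
step 2: x_pred=-6.6633  r=5.3333  x^+=-3.4047  v^+=-1.9717  a^+=-0.4350
step 3: x_pred=-6.2342  r=3.0442  x^+=-4.3742  v^+=-1.8311  a^+=-0.3659
step 4: x_pred=-6.9719  r=7.2119  x^+=-2.5654  v^+=-0.6609  a^+=-0.2024
step 5: x_pred=-3.5589  r=2.7289  x^+=-1.8915  v^+=-0.2987  a^+=-0.1405
step 6: x_pred=-2.3794  r=1.9694  x^+=-1.1761  v^+=-0.0303  a^+=-0.0959

v_post = -0.0303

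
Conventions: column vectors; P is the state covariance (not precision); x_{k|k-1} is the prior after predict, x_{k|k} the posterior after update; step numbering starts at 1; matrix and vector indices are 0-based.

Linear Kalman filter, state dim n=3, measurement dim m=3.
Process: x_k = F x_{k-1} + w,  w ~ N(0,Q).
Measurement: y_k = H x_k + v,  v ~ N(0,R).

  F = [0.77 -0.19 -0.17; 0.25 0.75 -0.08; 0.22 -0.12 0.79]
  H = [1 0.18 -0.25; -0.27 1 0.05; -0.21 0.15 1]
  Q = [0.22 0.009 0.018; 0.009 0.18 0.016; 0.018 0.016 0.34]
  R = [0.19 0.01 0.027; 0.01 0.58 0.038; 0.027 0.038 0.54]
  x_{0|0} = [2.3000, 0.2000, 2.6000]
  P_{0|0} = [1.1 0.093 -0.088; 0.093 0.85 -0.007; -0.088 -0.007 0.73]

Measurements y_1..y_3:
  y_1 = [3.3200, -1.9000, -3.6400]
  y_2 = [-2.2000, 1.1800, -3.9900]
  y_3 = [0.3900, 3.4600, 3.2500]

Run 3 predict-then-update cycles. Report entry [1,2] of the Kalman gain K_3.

step 1: x^-=[1.2910, 0.5170, 2.5360]  P^-=[0.9193 0.1688 0.0639; 0.1688 0.7708 -0.0536; 0.0639 -0.0536 0.8269]  S=[1.2197 0.0712 -0.2735; 0.0712 1.3216 0.1329; -0.2735 0.1329 1.3712]  K=[0.7928 -0.1097 0.0930; 0.2353 0.5325 0.0147; 0.0139 -0.0832 0.5982]  nu=[2.5699, -2.1952, -5.9824]  x^+=[3.0132, -0.1351, -0.8243]  P^+=[0.1803 -0.0088 0.1066; -0.0088 0.3101 -0.0138; 0.1066 -0.0138 0.3447]
step 2: x^-=[2.4859, 0.7179, 0.0279]  P^-=[0.3218 -0.0100 0.0732; -0.0100 0.3620 -0.0141; 0.0732 -0.0141 0.6085]  S=[0.5227 -0.0169 -0.1090; -0.0169 0.9690 0.1087; -0.1090 0.1087 1.1365]  K=[0.5887 -0.0937 0.0691; 0.1272 0.3763 0.0134; -0.0492 -0.0629 0.5213]  nu=[-4.8082, 1.1319, -3.6035]  x^+=[-0.6995, 0.4840, -1.6856]  P^+=[0.1352 -0.0134 0.0800; -0.0134 0.2170 -0.0104; 0.0800 -0.0104 0.2962]
step 3: x^-=[-0.3440, 0.3230, -1.5436]  P^-=[0.2988 -0.0061 0.0549; -0.0061 0.3054 -0.0085; 0.0549 -0.0085 0.5650]  S=[0.5052 -0.0201 -0.1129; -0.0201 0.9096 0.1066; -0.1129 0.1066 1.0998]  K=[0.5720 -0.0867 0.0591; 0.1176 0.3380 0.0144; -0.0642 -0.0547 0.5008]  nu=[0.2900, 3.1213, 4.6729]  x^+=[-0.1725, 1.4796, 0.6072]  P^+=[0.1296 -0.0110 0.0729; -0.0110 0.1952 -0.0078; 0.0729 -0.0078 0.2831]

K[1,2] = 0.0144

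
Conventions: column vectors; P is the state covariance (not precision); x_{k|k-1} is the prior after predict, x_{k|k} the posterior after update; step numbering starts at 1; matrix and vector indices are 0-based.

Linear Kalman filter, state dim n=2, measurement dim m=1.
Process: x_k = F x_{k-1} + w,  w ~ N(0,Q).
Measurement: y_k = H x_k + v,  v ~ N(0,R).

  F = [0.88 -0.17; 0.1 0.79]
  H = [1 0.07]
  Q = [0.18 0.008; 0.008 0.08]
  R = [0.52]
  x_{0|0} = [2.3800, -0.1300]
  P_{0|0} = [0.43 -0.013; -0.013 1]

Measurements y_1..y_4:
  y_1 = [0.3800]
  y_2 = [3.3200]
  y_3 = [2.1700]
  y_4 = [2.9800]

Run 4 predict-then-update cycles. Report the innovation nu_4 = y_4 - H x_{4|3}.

innov = [1.2812]

step 1: x^-=[2.1165, 0.1353]  P^-=[0.5458 -0.0973; -0.0973 0.7063]  S=[1.0556]  K=[0.5106; -0.0453]  nu=[-1.7460]  x^+=[1.2251, 0.2144]  P^+=[0.2706 -0.0729; -0.0729 0.7042]
step 2: x^-=[1.0416, 0.2919]  P^-=[0.4317 -0.1122; -0.1122 0.5107]  S=[0.9385]  K=[0.4516; -0.0814]  nu=[2.2580]  x^+=[2.0614, 0.1080]  P^+=[0.2403 -0.0777; -0.0777 0.5044]
step 3: x^-=[1.7956, 0.2915]  P^-=[0.4039 -0.0913; -0.0913 0.3850]  S=[0.9130]  K=[0.4354; -0.0705]  nu=[0.3540]  x^+=[1.9497, 0.2665]  P^+=[0.2308 -0.0633; -0.0633 0.3804]
step 4: x^-=[1.6705, 0.4055]  P^-=[0.3887 -0.0657; -0.0657 0.3097]  S=[0.9010]  K=[0.4263; -0.0488]  nu=[1.2812]  x^+=[2.2166, 0.3430]  P^+=[0.2250 -0.0469; -0.0469 0.3076]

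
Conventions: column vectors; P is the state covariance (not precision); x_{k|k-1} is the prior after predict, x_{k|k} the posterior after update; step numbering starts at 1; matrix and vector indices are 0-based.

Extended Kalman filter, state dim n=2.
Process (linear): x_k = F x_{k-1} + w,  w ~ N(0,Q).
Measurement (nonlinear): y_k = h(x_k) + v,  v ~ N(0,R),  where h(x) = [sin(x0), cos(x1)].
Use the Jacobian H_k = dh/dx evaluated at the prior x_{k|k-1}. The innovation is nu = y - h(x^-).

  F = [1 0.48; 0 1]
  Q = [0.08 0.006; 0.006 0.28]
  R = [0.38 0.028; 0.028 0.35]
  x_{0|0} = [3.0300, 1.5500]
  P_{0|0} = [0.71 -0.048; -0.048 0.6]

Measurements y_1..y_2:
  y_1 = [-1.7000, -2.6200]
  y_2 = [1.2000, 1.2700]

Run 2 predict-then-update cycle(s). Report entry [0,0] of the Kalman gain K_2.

step 1: x^-=[3.7740, 1.5500]  P^-=[0.8822 0.2460; 0.2460 0.8800]  H_jac=[-0.8066 0.0000; 0.0000 -0.9998]  S=[0.9539 0.2264; 0.2264 1.2296]  K=[-0.7304 -0.0656; -0.0400 -0.7082]  nu=[-1.1089, -2.6408]  x^+=[4.7570, 3.4644]  P^+=[0.3464 0.0434; 0.0434 0.2490]
step 2: x^-=[6.4199, 3.4644]  P^-=[0.5254 0.1689; 0.1689 0.5290]  H_jac=[0.9907 0.0000; 0.0000 0.3172]  S=[0.8956 0.0811; 0.0811 0.4032]  K=[0.5797 0.0163; 0.1519 0.3856]  nu=[1.0637, 2.2183]  x^+=[7.0727, 4.4815]  P^+=[0.2228 0.0692; 0.0692 0.4389]

K[0,0] = 0.5797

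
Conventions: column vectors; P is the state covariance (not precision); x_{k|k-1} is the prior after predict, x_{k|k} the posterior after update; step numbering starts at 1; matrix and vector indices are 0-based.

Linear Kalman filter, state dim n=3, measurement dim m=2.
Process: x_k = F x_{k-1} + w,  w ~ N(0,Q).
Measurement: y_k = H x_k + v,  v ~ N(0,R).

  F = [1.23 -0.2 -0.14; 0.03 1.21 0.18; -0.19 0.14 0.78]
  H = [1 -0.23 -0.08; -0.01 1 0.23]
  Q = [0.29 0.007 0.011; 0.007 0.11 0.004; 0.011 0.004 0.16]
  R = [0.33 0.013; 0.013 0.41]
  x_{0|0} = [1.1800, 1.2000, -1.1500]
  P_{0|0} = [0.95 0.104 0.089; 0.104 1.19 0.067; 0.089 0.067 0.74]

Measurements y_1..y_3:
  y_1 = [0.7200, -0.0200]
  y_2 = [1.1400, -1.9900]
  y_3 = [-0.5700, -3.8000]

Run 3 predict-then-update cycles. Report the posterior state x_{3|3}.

step 1: x^-=[1.3724, 1.2804, -0.9532]  P^-=[1.7113 -0.1048 -0.2273; -0.1048 1.9148 0.3446; -0.2273 0.3446 0.6506]  S=[2.2440 -0.6598; -0.6598 2.5210]  K=[0.8246 0.1467; -0.0244 0.7850; -0.1104 0.1680]  nu=[-0.4342, -1.0674]  x^+=[0.8578, 0.4531, -1.0846]  P^+=[0.2909 0.0748 -0.0044; 0.0748 0.3347 -0.0539; -0.0044 -0.0539 0.5276]
step 2: x^-=[1.1163, 0.3787, -0.9456]  P^-=[0.7155 0.0444 -0.1031; 0.0444 0.5992 0.0640; -0.1031 0.0640 0.4836]  S=[1.0787 -0.1287; -0.1287 1.0639]  K=[0.6727 0.0941; -0.0229 0.5739; -0.1272 0.1503]  nu=[0.0351, -2.1401]  x^+=[0.9386, -0.8502, -1.2717]  P^+=[0.2342 0.0530 -0.0144; 0.0530 0.2449 -0.0407; -0.0144 -0.0407 0.4372]
step 3: x^-=[1.5026, -1.2295, -1.2893]  P^-=[0.6394 0.0291 -0.0943; 0.0291 0.4689 0.0543; -0.0943 0.0543 0.4318]  S=[1.0006 -0.1090; -0.1090 0.9266]  K=[0.6482 0.0774; -0.0268 0.5160; -0.1246 0.1521]  nu=[-2.4585, -2.2589]  x^+=[-0.2659, -2.3293, -1.3264]  P^+=[0.2243 0.0458 -0.0146; 0.0458 0.2184 -0.0293; -0.0146 -0.0293 0.3907]

x_post = [-0.2659, -2.3293, -1.3264]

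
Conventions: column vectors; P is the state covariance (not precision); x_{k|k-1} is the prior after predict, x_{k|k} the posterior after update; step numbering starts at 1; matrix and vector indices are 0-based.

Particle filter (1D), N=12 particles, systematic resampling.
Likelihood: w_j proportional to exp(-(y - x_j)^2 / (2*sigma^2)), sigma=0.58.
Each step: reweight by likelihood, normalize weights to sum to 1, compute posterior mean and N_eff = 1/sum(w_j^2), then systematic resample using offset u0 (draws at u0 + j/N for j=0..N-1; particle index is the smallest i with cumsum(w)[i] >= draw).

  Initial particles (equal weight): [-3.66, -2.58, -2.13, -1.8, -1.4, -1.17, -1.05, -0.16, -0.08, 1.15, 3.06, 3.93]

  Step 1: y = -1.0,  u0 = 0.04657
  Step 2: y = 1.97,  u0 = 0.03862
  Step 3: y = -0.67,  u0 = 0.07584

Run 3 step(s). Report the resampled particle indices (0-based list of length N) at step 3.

step 1: w=[0.0000, 0.0062, 0.0381, 0.0981, 0.2001, 0.2432, 0.2529, 0.0890, 0.0722, 0.0003, 0.0000, 0.0000]  mean=-1.1237  Neff=5.3359  idx=[3, 3, 4, 4, 5, 5, 5, 6, 6, 6, 7, 8]
step 2: w=[0.0000, 0.0000, 0.0000, 0.0000, 0.0001, 0.0001, 0.0001, 0.0004, 0.0004, 0.0004, 0.3776, 0.6207]  mean=-0.1119  Neff=1.8944  idx=[10, 10, 10, 10, 10, 11, 11, 11, 11, 11, 11, 11]
step 3: w=[0.0898, 0.0898, 0.0898, 0.0898, 0.0898, 0.0787, 0.0787, 0.0787, 0.0787, 0.0787, 0.0787, 0.0787]  mean=-0.1159  Neff=11.9494  idx=[0, 1, 2, 3, 4, 5, 6, 7, 8, 9, 10, 11]

resampled_idx = [0, 1, 2, 3, 4, 5, 6, 7, 8, 9, 10, 11]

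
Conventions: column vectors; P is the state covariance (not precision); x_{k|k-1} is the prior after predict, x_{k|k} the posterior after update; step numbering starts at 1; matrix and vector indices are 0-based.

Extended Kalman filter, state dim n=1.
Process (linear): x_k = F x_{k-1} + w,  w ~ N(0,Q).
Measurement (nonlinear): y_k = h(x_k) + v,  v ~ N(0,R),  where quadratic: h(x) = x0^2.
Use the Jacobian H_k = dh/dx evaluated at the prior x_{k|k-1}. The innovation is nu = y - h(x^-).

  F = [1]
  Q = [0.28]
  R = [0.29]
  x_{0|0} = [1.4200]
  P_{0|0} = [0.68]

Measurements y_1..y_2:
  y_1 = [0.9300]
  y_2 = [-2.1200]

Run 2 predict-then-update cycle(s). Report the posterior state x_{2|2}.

x_post = [-0.2180]

step 1: x^-=[1.4200]  P^-=[0.9600]  H_jac=[2.8400]  S=[8.0330]  K=[0.3394]  nu=[-1.0864]  x^+=[1.0513]  P^+=[0.0347]
step 2: x^-=[1.0513]  P^-=[0.3147]  H_jac=[2.1025]  S=[1.6810]  K=[0.3936]  nu=[-3.2252]  x^+=[-0.2180]  P^+=[0.0543]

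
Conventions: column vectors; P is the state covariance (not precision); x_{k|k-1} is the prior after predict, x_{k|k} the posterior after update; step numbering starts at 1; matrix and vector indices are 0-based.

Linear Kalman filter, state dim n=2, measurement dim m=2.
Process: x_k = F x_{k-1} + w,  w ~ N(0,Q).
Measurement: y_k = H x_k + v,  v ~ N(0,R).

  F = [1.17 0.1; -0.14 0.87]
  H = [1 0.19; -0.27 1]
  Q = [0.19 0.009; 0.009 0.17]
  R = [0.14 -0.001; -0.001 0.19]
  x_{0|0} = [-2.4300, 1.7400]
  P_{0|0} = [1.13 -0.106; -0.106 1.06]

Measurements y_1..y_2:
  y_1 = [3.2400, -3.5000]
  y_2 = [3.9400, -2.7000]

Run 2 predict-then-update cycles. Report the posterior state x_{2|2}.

x_post = [4.0822, -1.7830]

step 1: x^-=[-2.6691, 1.8540]  P^-=[1.7227 -0.1903; -0.1903 1.0203]  S=[1.8272 -0.4528; -0.4528 1.4386]  K=[0.8786 -0.1790; 0.2023 0.8086]  nu=[5.5568, -6.0747]  x^+=[3.3010, -1.9337]  P^+=[0.1235 -0.0016; -0.0016 0.1530]
step 2: x^-=[3.6687, -2.1444]  P^-=[0.3602 0.0005; 0.0005 0.2886]  S=[0.5108 -0.0429; -0.0429 0.5046]  K=[0.6942 -0.1327; 0.1575 0.5851]  nu=[0.6787, 0.4350]  x^+=[4.0822, -1.7830]  P^+=[0.0973 0.0004; 0.0004 0.1111]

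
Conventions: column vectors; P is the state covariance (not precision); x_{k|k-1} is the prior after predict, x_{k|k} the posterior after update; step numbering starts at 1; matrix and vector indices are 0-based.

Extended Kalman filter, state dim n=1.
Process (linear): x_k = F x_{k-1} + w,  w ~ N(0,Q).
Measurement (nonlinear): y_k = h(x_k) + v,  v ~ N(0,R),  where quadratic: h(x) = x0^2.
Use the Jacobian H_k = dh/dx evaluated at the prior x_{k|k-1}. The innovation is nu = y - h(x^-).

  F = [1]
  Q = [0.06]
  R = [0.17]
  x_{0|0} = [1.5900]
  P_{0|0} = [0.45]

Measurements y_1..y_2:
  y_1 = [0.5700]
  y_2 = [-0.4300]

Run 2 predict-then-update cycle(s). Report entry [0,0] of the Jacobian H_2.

step 1: x^-=[1.5900]  P^-=[0.5100]  H_jac=[3.1800]  S=[5.3273]  K=[0.3044]  nu=[-1.9581]  x^+=[0.9939]  P^+=[0.0163]
step 2: x^-=[0.9939]  P^-=[0.0763]  H_jac=[1.9878]  S=[0.4714]  K=[0.3216]  nu=[-1.4178]  x^+=[0.5379]  P^+=[0.0275]

H_jac[0,0] = 1.9878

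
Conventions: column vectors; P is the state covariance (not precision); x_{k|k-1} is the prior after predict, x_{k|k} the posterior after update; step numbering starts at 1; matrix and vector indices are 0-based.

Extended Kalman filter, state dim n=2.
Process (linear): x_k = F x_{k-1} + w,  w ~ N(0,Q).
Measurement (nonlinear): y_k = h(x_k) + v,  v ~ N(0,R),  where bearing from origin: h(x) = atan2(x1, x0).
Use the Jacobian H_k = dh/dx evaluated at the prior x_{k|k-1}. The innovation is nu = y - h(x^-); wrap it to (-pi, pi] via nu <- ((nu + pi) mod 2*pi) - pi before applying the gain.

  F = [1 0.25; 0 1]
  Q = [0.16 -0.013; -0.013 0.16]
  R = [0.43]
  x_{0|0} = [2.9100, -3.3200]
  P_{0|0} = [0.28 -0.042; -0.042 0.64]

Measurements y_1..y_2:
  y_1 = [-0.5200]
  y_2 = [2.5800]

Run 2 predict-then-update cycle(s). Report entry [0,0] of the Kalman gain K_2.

K[0,0] = 0.4103

step 1: x^-=[2.0800, -3.3200]  P^-=[0.4590 0.1050; 0.1050 0.8000]  H_jac=[0.2163 0.1355]  S=[0.4723]  K=[0.2403; 0.2776]  nu=[0.4911]  x^+=[2.1980, -3.1837]  P^+=[0.4317 0.0735; 0.0735 0.7636]
step 2: x^-=[1.4021, -3.1837]  P^-=[0.6762 0.2514; 0.2514 0.9236]  H_jac=[0.2631 0.1159]  S=[0.5045]  K=[0.4103; 0.3432]  nu=[-2.5472]  x^+=[0.3569, -4.0578]  P^+=[0.5912 0.1803; 0.1803 0.8642]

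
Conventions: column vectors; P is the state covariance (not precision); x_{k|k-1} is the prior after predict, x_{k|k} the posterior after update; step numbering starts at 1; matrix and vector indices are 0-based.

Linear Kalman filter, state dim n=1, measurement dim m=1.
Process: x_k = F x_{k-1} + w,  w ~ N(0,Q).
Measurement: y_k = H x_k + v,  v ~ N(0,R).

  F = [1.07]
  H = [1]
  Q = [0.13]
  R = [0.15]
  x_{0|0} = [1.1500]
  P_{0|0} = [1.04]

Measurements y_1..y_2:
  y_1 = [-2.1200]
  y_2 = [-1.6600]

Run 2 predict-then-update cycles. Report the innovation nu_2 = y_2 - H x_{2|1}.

step 1: x^-=[1.2305]  P^-=[1.3207]  S=[1.4707]  K=[0.8980]  nu=[-3.3505]  x^+=[-1.7783]  P^+=[0.1347]
step 2: x^-=[-1.9028]  P^-=[0.2842]  S=[0.4342]  K=[0.6546]  nu=[0.2428]  x^+=[-1.7439]  P^+=[0.0982]

innov = [0.2428]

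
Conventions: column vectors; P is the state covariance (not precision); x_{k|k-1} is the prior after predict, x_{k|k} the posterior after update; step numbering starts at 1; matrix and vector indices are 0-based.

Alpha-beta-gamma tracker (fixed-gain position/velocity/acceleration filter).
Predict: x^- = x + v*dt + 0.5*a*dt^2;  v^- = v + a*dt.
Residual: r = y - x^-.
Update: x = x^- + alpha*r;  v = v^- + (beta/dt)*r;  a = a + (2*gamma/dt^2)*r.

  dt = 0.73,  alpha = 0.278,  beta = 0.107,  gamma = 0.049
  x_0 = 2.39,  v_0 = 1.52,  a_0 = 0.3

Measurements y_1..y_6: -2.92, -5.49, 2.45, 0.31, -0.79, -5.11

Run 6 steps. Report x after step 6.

step 1: x_pred=3.5795  r=-6.4995  x^+=1.7727  v^+=0.7863  a^+=-0.8953
step 2: x_pred=2.1081  r=-7.5981  x^+=-0.0041  v^+=-0.9809  a^+=-2.2926
step 3: x_pred=-1.3311  r=3.7811  x^+=-0.2799  v^+=-2.1003  a^+=-1.5972
step 4: x_pred=-2.2387  r=2.5487  x^+=-1.5302  v^+=-2.8927  a^+=-1.1285
step 5: x_pred=-3.9425  r=3.1525  x^+=-3.0661  v^+=-3.2544  a^+=-0.5488
step 6: x_pred=-5.5880  r=0.4780  x^+=-5.4551  v^+=-3.5849  a^+=-0.4609

x_post = -5.4551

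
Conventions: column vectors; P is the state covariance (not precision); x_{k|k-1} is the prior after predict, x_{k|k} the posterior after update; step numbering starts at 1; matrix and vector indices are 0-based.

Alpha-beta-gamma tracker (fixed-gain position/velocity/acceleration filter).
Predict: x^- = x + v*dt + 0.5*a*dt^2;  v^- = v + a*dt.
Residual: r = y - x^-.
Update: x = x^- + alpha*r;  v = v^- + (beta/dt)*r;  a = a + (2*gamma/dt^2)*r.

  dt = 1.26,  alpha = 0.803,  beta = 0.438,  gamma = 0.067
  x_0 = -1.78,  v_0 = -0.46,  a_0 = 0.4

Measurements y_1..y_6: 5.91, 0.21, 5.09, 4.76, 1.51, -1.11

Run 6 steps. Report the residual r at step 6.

step 1: x_pred=-2.0421  r=7.9521  x^+=4.3434  v^+=2.8083  a^+=1.0712
step 2: x_pred=8.7322  r=-8.5222  x^+=1.8889  v^+=1.1955  a^+=0.3519
step 3: x_pred=3.6745  r=1.4155  x^+=4.8112  v^+=2.1309  a^+=0.4714
step 4: x_pred=7.8703  r=-3.1103  x^+=5.3727  v^+=1.6436  a^+=0.2088
step 5: x_pred=7.6095  r=-6.0995  x^+=2.7116  v^+=-0.2135  a^+=-0.3060
step 6: x_pred=2.1996  r=-3.3096  x^+=-0.4580  v^+=-1.7496  a^+=-0.5853

resid = -3.3096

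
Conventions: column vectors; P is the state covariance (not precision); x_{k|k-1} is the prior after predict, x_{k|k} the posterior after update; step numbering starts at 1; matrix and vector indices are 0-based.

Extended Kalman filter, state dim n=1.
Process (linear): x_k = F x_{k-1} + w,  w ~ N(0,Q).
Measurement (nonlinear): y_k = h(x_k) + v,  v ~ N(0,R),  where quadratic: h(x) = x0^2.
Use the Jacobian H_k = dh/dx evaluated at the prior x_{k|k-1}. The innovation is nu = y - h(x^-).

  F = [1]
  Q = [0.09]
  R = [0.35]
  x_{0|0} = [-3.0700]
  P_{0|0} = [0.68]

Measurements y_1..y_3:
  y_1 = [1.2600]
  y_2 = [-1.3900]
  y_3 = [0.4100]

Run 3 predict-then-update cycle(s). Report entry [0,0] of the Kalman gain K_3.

K[0,0] = -0.2800

step 1: x^-=[-3.0700]  P^-=[0.7700]  H_jac=[-6.1400]  S=[29.3787]  K=[-0.1609]  nu=[-8.1649]  x^+=[-1.7561]  P^+=[0.0092]
step 2: x^-=[-1.7561]  P^-=[0.0992]  H_jac=[-3.5121]  S=[1.5733]  K=[-0.2214]  nu=[-4.4737]  x^+=[-0.7656]  P^+=[0.0221]
step 3: x^-=[-0.7656]  P^-=[0.1121]  H_jac=[-1.5313]  S=[0.6128]  K=[-0.2800]  nu=[-0.1762]  x^+=[-0.7163]  P^+=[0.0640]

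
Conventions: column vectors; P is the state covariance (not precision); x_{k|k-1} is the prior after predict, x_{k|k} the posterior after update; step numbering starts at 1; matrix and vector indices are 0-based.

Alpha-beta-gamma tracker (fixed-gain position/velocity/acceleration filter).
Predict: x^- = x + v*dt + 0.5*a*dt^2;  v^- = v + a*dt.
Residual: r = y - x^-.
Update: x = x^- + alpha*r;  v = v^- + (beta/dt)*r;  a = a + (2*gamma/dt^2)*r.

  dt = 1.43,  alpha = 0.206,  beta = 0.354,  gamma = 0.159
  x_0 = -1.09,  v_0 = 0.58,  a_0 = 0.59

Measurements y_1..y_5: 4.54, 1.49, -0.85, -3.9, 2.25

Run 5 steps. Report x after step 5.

step 1: x_pred=0.3426  r=4.1974  x^+=1.2073  v^+=2.4628  a^+=1.2427
step 2: x_pred=5.9997  r=-4.5097  x^+=5.0707  v^+=3.1235  a^+=0.5414
step 3: x_pred=10.0908  r=-10.9408  x^+=7.8370  v^+=1.1893  a^+=-1.1600
step 4: x_pred=8.3517  r=-12.2517  x^+=5.8279  v^+=-3.5024  a^+=-3.0652
step 5: x_pred=-2.3146  r=4.5646  x^+=-1.3743  v^+=-6.7557  a^+=-2.3554

x_post = -1.3743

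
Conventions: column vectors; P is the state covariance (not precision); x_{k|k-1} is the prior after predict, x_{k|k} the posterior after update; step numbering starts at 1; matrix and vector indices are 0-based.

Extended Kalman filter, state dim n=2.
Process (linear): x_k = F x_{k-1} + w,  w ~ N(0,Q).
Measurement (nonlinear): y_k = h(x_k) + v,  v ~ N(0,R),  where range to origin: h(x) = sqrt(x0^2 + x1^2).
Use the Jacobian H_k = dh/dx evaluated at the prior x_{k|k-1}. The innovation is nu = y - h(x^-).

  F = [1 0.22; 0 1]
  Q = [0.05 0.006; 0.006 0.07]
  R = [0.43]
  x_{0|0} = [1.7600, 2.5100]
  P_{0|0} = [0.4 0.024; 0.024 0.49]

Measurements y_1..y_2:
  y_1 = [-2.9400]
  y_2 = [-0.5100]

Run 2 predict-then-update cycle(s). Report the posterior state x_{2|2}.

x_post = [-0.0231, -0.0077]

step 1: x^-=[2.3122, 2.5100]  P^-=[0.4843 0.1378; 0.1378 0.5600]  H_jac=[0.6775 0.7355]  S=[1.0926]  K=[0.3931; 0.4624]  nu=[-6.3527]  x^+=[-0.1849, -0.4277]  P^+=[0.3155 -0.0608; -0.0608 0.3264]
step 2: x^-=[-0.2790, -0.4277]  P^-=[0.3545 0.0170; 0.0170 0.3964]  H_jac=[-0.5463 -0.8376]  S=[0.8294]  K=[-0.2507; -0.4114]  nu=[-1.0206]  x^+=[-0.0231, -0.0077]  P^+=[0.3024 -0.0685; -0.0685 0.2559]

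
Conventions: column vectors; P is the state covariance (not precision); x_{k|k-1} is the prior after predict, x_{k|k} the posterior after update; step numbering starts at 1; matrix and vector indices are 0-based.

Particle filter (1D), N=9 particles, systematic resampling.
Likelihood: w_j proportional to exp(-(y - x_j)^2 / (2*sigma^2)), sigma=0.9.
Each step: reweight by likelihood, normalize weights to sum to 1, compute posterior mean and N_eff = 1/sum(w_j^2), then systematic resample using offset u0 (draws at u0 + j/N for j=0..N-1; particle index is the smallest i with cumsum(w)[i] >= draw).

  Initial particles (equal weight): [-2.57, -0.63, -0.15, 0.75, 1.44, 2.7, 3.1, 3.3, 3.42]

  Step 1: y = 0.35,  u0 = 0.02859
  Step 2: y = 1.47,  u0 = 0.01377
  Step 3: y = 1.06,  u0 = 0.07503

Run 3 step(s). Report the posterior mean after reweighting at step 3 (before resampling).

step 1: w=[0.0018, 0.1939, 0.3006, 0.3177, 0.1684, 0.0116, 0.0033, 0.0016, 0.0010]  mean=0.3594  Neff=3.8849  idx=[1, 1, 2, 2, 2, 3, 3, 3, 4]
step 2: w=[0.0168, 0.0168, 0.0507, 0.0507, 0.0507, 0.1860, 0.1860, 0.1860, 0.2561]  mean=0.7433  Neff=5.6278  idx=[0, 3, 5, 5, 6, 7, 7, 8, 8]
step 3: w=[0.0241, 0.0569, 0.1324, 0.1324, 0.1324, 0.1324, 0.1324, 0.1285, 0.1285]  mean=0.8429  Neff=8.0327  idx=[1, 2, 3, 4, 5, 6, 6, 7, 8]

post_mean = 0.8429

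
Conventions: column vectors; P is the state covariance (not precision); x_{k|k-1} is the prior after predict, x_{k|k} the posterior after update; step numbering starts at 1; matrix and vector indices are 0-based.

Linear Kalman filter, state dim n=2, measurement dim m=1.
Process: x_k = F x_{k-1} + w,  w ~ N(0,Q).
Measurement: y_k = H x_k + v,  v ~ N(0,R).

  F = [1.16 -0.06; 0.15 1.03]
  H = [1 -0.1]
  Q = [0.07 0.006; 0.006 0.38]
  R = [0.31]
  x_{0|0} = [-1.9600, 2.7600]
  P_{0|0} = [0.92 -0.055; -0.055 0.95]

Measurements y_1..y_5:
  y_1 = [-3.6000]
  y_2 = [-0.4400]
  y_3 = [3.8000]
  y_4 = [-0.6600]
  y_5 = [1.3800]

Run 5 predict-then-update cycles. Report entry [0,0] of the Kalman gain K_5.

K[0,0] = 0.4342

step 1: x^-=[-2.4392, 2.5488]  P^-=[1.3190 0.0422; 0.0422 1.3916]  S=[1.6345]  K=[0.8044; -0.0593]  nu=[-0.9059]  x^+=[-3.1679, 2.6026]  P^+=[0.2614 0.1202; 0.1202 1.3858]
step 2: x^-=[-3.8310, 2.2055]  P^-=[0.4100 0.1084; 0.1084 1.8932]  S=[0.7172]  K=[0.5565; -0.1129]  nu=[3.6115]  x^+=[-1.8212, 1.7977]  P^+=[0.1879 0.1534; 0.1534 1.8841]
step 3: x^-=[-2.2204, 1.5785]  P^-=[0.3082 0.1042; 0.1042 2.4304]  S=[0.6217]  K=[0.4790; -0.2234]  nu=[6.1783]  x^+=[0.7390, 0.1983]  P^+=[0.1656 0.1707; 0.1707 2.3994]
step 4: x^-=[0.8454, 0.3151]  P^-=[0.2777 0.0889; 0.0889 2.9820]  S=[0.5997]  K=[0.4482; -0.3490]  nu=[-1.4739]  x^+=[0.1848, 0.8295]  P^+=[0.1572 0.1827; 0.1827 2.9090]
step 5: x^-=[0.1646, 0.8821]  P^-=[0.2666 0.0702; 0.0702 3.5261]  S=[0.5978]  K=[0.4342; -0.4724]  nu=[1.3036]  x^+=[0.7306, 0.2663]  P^+=[0.1539 0.1928; 0.1928 3.3928]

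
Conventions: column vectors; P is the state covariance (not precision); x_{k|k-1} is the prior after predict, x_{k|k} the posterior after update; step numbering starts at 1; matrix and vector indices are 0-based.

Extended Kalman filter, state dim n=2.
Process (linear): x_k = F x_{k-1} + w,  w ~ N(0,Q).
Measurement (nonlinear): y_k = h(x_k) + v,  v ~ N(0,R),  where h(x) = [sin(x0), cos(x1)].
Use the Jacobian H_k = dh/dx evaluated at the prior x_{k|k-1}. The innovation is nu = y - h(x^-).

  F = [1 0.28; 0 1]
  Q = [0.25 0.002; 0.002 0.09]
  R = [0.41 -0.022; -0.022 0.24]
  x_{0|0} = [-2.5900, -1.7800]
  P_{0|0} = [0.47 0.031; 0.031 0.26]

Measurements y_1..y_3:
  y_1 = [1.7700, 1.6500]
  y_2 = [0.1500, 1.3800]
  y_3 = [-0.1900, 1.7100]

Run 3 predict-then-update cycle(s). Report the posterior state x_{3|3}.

step 1: x^-=[-3.0884, -1.7800]  P^-=[0.7577 0.1058; 0.1058 0.3500]  H_jac=[-0.9986 0.0000; 0.0000 0.9782]  S=[1.1656 -0.1253; -0.1253 0.5749]  K=[-0.6449 0.0394; -0.0272 0.5896]  nu=[1.8232, 1.8577]  x^+=[-4.1910, -0.7344]  P^+=[0.2657 0.0242; 0.0242 0.1453]
step 2: x^-=[-4.3967, -0.7344]  P^-=[0.5406 0.0668; 0.0668 0.2353]  H_jac=[-0.3105 0.0000; 0.0000 0.6701]  S=[0.4621 -0.0359; -0.0359 0.3457]  K=[-0.3560 0.0926; -0.0096 0.4551]  nu=[-0.8006, 0.6378]  x^+=[-4.0525, -0.4365]  P^+=[0.4767 0.0449; 0.0449 0.1633]
step 3: x^-=[-4.1748, -0.4365]  P^-=[0.7646 0.0926; 0.0926 0.2533]  H_jac=[-0.5121 0.0000; 0.0000 0.4228]  S=[0.6105 -0.0420; -0.0420 0.2853]  K=[-0.6384 0.0431; -0.0523 0.3677]  nu=[-1.0489, 0.8038]  x^+=[-3.4705, -0.0861]  P^+=[0.5130 0.0577; 0.0577 0.2115]

x_post = [-3.4705, -0.0861]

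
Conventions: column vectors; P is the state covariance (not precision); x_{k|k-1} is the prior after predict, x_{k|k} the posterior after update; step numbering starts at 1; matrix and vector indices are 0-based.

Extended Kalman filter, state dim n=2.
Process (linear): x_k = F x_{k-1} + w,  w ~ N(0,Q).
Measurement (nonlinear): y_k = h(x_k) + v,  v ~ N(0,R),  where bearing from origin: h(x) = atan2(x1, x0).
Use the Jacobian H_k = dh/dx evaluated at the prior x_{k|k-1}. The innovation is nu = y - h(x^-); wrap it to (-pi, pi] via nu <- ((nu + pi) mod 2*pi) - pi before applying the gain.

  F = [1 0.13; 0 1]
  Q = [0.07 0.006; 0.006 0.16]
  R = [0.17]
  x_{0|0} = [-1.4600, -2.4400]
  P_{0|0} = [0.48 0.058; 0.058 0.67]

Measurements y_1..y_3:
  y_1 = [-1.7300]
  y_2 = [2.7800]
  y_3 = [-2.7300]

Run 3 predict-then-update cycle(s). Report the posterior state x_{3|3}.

step 1: x^-=[-1.7772, -2.4400]  P^-=[0.5764 0.1511; 0.1511 0.8300]  H_jac=[0.2678 -0.1950]  S=[0.2271]  K=[0.5498; -0.5346]  nu=[0.4703]  x^+=[-1.5186, -2.6914]  P^+=[0.5077 0.2179; 0.2179 0.7651]
step 2: x^-=[-1.8685, -2.6914]  P^-=[0.6473 0.3233; 0.3233 0.9251]  H_jac=[0.2507 -0.1741]  S=[0.2105]  K=[0.5036; -0.3798]  nu=[-1.3255]  x^+=[-2.5361, -2.1879]  P^+=[0.5939 0.3636; 0.3636 0.8947]
step 3: x^-=[-2.8205, -2.1879]  P^-=[0.7736 0.4859; 0.4859 1.0547]  H_jac=[0.1717 -0.2213]  S=[0.2075]  K=[0.1218; -0.7229]  nu=[-0.2482]  x^+=[-2.8507, -2.0085]  P^+=[0.7705 0.5042; 0.5042 0.9463]

x_post = [-2.8507, -2.0085]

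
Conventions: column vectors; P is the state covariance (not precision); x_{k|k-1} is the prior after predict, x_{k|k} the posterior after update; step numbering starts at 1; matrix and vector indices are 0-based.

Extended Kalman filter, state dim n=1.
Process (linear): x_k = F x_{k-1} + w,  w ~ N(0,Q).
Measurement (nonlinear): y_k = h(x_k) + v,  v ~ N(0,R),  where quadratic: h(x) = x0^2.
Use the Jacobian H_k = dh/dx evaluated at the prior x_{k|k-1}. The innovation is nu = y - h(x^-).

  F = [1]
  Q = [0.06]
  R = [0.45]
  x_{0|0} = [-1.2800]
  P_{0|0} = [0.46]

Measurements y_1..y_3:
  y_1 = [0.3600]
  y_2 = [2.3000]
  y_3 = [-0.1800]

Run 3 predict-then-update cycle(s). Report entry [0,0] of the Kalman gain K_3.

step 1: x^-=[-1.2800]  P^-=[0.5200]  H_jac=[-2.5600]  S=[3.8579]  K=[-0.3451]  nu=[-1.2784]  x^+=[-0.8389]  P^+=[0.0607]
step 2: x^-=[-0.8389]  P^-=[0.1207]  H_jac=[-1.6777]  S=[0.7896]  K=[-0.2564]  nu=[1.5963]  x^+=[-1.2481]  P^+=[0.0688]
step 3: x^-=[-1.2481]  P^-=[0.1288]  H_jac=[-2.4962]  S=[1.2523]  K=[-0.2567]  nu=[-1.7378]  x^+=[-0.8021]  P^+=[0.0463]

K[0,0] = -0.2567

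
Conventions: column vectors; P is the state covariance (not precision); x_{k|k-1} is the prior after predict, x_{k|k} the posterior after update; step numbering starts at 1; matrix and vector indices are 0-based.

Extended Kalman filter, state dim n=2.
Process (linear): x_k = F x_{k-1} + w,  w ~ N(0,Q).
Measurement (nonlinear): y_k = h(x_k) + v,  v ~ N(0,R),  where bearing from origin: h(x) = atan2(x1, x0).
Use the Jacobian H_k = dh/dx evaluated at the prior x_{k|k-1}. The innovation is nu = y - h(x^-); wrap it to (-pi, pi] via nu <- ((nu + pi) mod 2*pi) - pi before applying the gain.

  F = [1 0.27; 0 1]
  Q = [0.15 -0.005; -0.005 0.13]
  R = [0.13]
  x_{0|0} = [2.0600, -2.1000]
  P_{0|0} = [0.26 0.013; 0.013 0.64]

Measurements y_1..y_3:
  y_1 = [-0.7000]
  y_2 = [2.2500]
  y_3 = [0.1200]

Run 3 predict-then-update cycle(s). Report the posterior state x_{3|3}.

step 1: x^-=[1.4930, -2.1000]  P^-=[0.4637 0.1808; 0.1808 0.7700]  H_jac=[0.3163 0.2249]  S=[0.2411]  K=[0.7771; 0.9556]  nu=[0.2528]  x^+=[1.6894, -1.8585]  P^+=[0.3181 0.0018; 0.0018 0.5499]
step 2: x^-=[1.1876, -1.8585]  P^-=[0.5092 0.1453; 0.1453 0.6799]  H_jac=[0.3821 0.2441]  S=[0.2719]  K=[0.8457; 0.8145]  nu=[-3.0310]  x^+=[-1.3758, -4.3271]  P^+=[0.3146 -0.0421; -0.0421 0.4995]
step 3: x^-=[-2.5441, -4.3271]  P^-=[0.4783 0.0878; 0.0878 0.6295]  H_jac=[0.1717 -0.1010]  S=[0.1475]  K=[0.4969; -0.3287]  nu=[2.2223]  x^+=[-1.4398, -5.0577]  P^+=[0.4419 0.1119; 0.1119 0.6135]

x_post = [-1.4398, -5.0577]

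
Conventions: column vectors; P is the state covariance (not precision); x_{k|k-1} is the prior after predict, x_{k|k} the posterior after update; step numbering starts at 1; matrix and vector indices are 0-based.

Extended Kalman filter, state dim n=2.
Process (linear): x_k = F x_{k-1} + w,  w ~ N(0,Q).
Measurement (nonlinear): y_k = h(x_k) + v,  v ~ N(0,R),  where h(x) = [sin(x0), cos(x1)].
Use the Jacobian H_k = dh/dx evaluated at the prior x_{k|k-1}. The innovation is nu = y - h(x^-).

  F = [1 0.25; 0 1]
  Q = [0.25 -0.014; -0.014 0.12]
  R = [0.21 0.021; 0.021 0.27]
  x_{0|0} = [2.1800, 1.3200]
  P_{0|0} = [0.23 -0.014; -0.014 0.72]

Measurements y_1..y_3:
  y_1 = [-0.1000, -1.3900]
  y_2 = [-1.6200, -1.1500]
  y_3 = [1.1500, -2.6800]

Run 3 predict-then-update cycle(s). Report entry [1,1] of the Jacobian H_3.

step 1: x^-=[2.5100, 1.3200]  P^-=[0.5180 0.1520; 0.1520 0.8400]  H_jac=[-0.8071 0.0000; 0.0000 -0.9687]  S=[0.5474 0.1398; 0.1398 1.0583]  K=[-0.7536 -0.0396; -0.0286 -0.7651]  nu=[-0.6904, -1.6382]  x^+=[3.0951, 2.5932]  P^+=[0.1971 0.0274; 0.0274 0.2139]
step 2: x^-=[3.7434, 2.5932]  P^-=[0.4742 0.0668; 0.0668 0.3339]  H_jac=[-0.8243 0.0000; 0.0000 -0.5213]  S=[0.5322 0.0497; 0.0497 0.3607]  K=[-0.7349 0.0047; -0.0592 -0.4743]  nu=[-1.0539, -0.2966]  x^+=[4.5165, 2.7963]  P^+=[0.1871 0.0272; 0.0272 0.2481]
step 3: x^-=[5.2155, 2.7963]  P^-=[0.4662 0.0752; 0.0752 0.3681]  H_jac=[0.4822 0.0000; 0.0000 -0.3385]  S=[0.3184 0.0087; 0.0087 0.3122]  K=[0.7088 -0.1013; 0.1249 -0.4026]  nu=[2.0261, -1.7390]  x^+=[6.8278, 3.7494]  P^+=[0.3043 0.0369; 0.0369 0.3134]

H_jac[1,1] = -0.3385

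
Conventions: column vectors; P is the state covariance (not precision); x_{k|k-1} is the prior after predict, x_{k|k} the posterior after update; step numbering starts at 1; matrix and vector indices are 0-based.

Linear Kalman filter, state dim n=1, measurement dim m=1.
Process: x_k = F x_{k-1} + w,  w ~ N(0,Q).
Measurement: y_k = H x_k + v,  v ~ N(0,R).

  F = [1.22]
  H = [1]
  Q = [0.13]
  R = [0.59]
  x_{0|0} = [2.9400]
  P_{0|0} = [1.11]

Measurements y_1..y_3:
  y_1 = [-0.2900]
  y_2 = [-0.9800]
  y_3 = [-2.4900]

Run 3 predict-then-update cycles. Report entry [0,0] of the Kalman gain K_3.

step 1: x^-=[3.5868]  P^-=[1.7821]  S=[2.3721]  K=[0.7513]  nu=[-3.8768]  x^+=[0.6742]  P^+=[0.4433]
step 2: x^-=[0.8226]  P^-=[0.7897]  S=[1.3797]  K=[0.5724]  nu=[-1.8026]  x^+=[-0.2092]  P^+=[0.3377]
step 3: x^-=[-0.2552]  P^-=[0.6326]  S=[1.2226]  K=[0.5174]  nu=[-2.2348]  x^+=[-1.4116]  P^+=[0.3053]

K[0,0] = 0.5174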